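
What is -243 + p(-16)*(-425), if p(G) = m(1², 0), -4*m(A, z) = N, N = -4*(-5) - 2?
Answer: 3339/2 ≈ 1669.5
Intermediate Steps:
N = 18 (N = 20 - 2 = 18)
m(A, z) = -9/2 (m(A, z) = -¼*18 = -9/2)
p(G) = -9/2
-243 + p(-16)*(-425) = -243 - 9/2*(-425) = -243 + 3825/2 = 3339/2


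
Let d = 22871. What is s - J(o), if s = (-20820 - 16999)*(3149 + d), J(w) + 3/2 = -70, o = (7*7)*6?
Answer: -1968100617/2 ≈ -9.8405e+8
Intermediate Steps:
o = 294 (o = 49*6 = 294)
J(w) = -143/2 (J(w) = -3/2 - 70 = -143/2)
s = -984050380 (s = (-20820 - 16999)*(3149 + 22871) = -37819*26020 = -984050380)
s - J(o) = -984050380 - 1*(-143/2) = -984050380 + 143/2 = -1968100617/2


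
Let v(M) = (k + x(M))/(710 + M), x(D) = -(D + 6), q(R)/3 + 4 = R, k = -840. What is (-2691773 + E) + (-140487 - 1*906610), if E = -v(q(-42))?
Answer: -534658233/143 ≈ -3.7389e+6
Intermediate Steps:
q(R) = -12 + 3*R
x(D) = -6 - D (x(D) = -(6 + D) = -6 - D)
v(M) = (-846 - M)/(710 + M) (v(M) = (-840 + (-6 - M))/(710 + M) = (-846 - M)/(710 + M))
E = 177/143 (E = -(-846 - (-12 + 3*(-42)))/(710 + (-12 + 3*(-42))) = -(-846 - (-12 - 126))/(710 + (-12 - 126)) = -(-846 - 1*(-138))/(710 - 138) = -(-846 + 138)/572 = -(-708)/572 = -1*(-177/143) = 177/143 ≈ 1.2378)
(-2691773 + E) + (-140487 - 1*906610) = (-2691773 + 177/143) + (-140487 - 1*906610) = -384923362/143 + (-140487 - 906610) = -384923362/143 - 1047097 = -534658233/143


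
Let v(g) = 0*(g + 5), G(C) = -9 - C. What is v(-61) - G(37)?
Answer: 46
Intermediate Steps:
v(g) = 0 (v(g) = 0*(5 + g) = 0)
v(-61) - G(37) = 0 - (-9 - 1*37) = 0 - (-9 - 37) = 0 - 1*(-46) = 0 + 46 = 46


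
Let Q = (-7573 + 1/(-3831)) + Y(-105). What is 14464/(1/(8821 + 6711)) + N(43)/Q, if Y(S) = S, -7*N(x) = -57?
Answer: 46256642805954817/205900933 ≈ 2.2465e+8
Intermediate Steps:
N(x) = 57/7 (N(x) = -⅐*(-57) = 57/7)
Q = -29414419/3831 (Q = (-7573 + 1/(-3831)) - 105 = (-7573 - 1/3831) - 105 = -29012164/3831 - 105 = -29414419/3831 ≈ -7678.0)
14464/(1/(8821 + 6711)) + N(43)/Q = 14464/(1/(8821 + 6711)) + 57/(7*(-29414419/3831)) = 14464/(1/15532) + (57/7)*(-3831/29414419) = 14464/(1/15532) - 218367/205900933 = 14464*15532 - 218367/205900933 = 224654848 - 218367/205900933 = 46256642805954817/205900933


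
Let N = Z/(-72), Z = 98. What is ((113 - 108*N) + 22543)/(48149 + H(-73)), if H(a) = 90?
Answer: 22803/48239 ≈ 0.47271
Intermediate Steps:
N = -49/36 (N = 98/(-72) = 98*(-1/72) = -49/36 ≈ -1.3611)
((113 - 108*N) + 22543)/(48149 + H(-73)) = ((113 - 108*(-49/36)) + 22543)/(48149 + 90) = ((113 + 147) + 22543)/48239 = (260 + 22543)*(1/48239) = 22803*(1/48239) = 22803/48239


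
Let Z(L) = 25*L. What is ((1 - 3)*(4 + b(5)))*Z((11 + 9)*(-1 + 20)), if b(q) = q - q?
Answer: -76000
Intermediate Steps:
b(q) = 0
((1 - 3)*(4 + b(5)))*Z((11 + 9)*(-1 + 20)) = ((1 - 3)*(4 + 0))*(25*((11 + 9)*(-1 + 20))) = (-2*4)*(25*(20*19)) = -200*380 = -8*9500 = -76000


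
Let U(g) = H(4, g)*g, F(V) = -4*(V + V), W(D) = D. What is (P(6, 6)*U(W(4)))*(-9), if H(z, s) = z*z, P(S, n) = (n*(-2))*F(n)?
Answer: -331776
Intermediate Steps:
F(V) = -8*V
P(S, n) = 16*n² (P(S, n) = (n*(-2))*(-8*n) = (-2*n)*(-8*n) = 16*n²)
H(z, s) = z²
U(g) = 16*g (U(g) = 4²*g = 16*g)
(P(6, 6)*U(W(4)))*(-9) = ((16*6²)*(16*4))*(-9) = ((16*36)*64)*(-9) = (576*64)*(-9) = 36864*(-9) = -331776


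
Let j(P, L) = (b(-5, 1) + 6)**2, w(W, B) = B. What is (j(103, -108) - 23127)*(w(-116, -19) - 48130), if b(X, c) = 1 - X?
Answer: 1106608467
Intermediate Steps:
j(P, L) = 144 (j(P, L) = ((1 - 1*(-5)) + 6)**2 = ((1 + 5) + 6)**2 = (6 + 6)**2 = 12**2 = 144)
(j(103, -108) - 23127)*(w(-116, -19) - 48130) = (144 - 23127)*(-19 - 48130) = -22983*(-48149) = 1106608467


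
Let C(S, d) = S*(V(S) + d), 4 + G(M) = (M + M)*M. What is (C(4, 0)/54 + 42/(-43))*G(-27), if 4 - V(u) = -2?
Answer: -299524/387 ≈ -773.96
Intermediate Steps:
V(u) = 6 (V(u) = 4 - 1*(-2) = 4 + 2 = 6)
G(M) = -4 + 2*M² (G(M) = -4 + (M + M)*M = -4 + (2*M)*M = -4 + 2*M²)
C(S, d) = S*(6 + d)
(C(4, 0)/54 + 42/(-43))*G(-27) = ((4*(6 + 0))/54 + 42/(-43))*(-4 + 2*(-27)²) = ((4*6)*(1/54) + 42*(-1/43))*(-4 + 2*729) = (24*(1/54) - 42/43)*(-4 + 1458) = (4/9 - 42/43)*1454 = -206/387*1454 = -299524/387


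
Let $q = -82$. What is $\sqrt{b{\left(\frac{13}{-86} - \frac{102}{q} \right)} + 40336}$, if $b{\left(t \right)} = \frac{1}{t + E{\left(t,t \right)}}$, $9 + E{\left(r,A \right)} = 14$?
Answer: $\frac{\sqrt{2068435310018}}{7161} \approx 200.84$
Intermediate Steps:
$E{\left(r,A \right)} = 5$ ($E{\left(r,A \right)} = -9 + 14 = 5$)
$b{\left(t \right)} = \frac{1}{5 + t}$ ($b{\left(t \right)} = \frac{1}{t + 5} = \frac{1}{5 + t}$)
$\sqrt{b{\left(\frac{13}{-86} - \frac{102}{q} \right)} + 40336} = \sqrt{\frac{1}{5 + \left(\frac{13}{-86} - \frac{102}{-82}\right)} + 40336} = \sqrt{\frac{1}{5 + \left(13 \left(- \frac{1}{86}\right) - - \frac{51}{41}\right)} + 40336} = \sqrt{\frac{1}{5 + \left(- \frac{13}{86} + \frac{51}{41}\right)} + 40336} = \sqrt{\frac{1}{5 + \frac{3853}{3526}} + 40336} = \sqrt{\frac{1}{\frac{21483}{3526}} + 40336} = \sqrt{\frac{3526}{21483} + 40336} = \sqrt{\frac{866541814}{21483}} = \frac{\sqrt{2068435310018}}{7161}$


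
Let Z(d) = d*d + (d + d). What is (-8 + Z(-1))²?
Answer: 81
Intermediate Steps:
Z(d) = d² + 2*d
(-8 + Z(-1))² = (-8 - (2 - 1))² = (-8 - 1*1)² = (-8 - 1)² = (-9)² = 81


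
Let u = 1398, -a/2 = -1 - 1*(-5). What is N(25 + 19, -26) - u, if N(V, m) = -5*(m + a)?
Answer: -1228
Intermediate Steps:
a = -8 (a = -2*(-1 - 1*(-5)) = -2*(-1 + 5) = -2*4 = -8)
N(V, m) = 40 - 5*m (N(V, m) = -5*(m - 8) = -5*(-8 + m) = 40 - 5*m)
N(25 + 19, -26) - u = (40 - 5*(-26)) - 1*1398 = (40 + 130) - 1398 = 170 - 1398 = -1228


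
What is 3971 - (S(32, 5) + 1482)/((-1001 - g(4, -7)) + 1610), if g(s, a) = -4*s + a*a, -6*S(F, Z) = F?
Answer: 3428729/864 ≈ 3968.4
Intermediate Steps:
S(F, Z) = -F/6
g(s, a) = a² - 4*s (g(s, a) = -4*s + a² = a² - 4*s)
3971 - (S(32, 5) + 1482)/((-1001 - g(4, -7)) + 1610) = 3971 - (-⅙*32 + 1482)/((-1001 - ((-7)² - 4*4)) + 1610) = 3971 - (-16/3 + 1482)/((-1001 - (49 - 16)) + 1610) = 3971 - 4430/(3*((-1001 - 1*33) + 1610)) = 3971 - 4430/(3*((-1001 - 33) + 1610)) = 3971 - 4430/(3*(-1034 + 1610)) = 3971 - 4430/(3*576) = 3971 - 1*2215/864 = 3971 - 2215/864 = 3428729/864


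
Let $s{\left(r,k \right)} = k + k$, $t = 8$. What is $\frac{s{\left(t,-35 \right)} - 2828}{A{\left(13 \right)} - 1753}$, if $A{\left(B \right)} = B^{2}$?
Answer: $\frac{161}{88} \approx 1.8295$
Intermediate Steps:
$s{\left(r,k \right)} = 2 k$
$\frac{s{\left(t,-35 \right)} - 2828}{A{\left(13 \right)} - 1753} = \frac{2 \left(-35\right) - 2828}{13^{2} - 1753} = \frac{-70 - 2828}{169 - 1753} = - \frac{2898}{-1584} = \left(-2898\right) \left(- \frac{1}{1584}\right) = \frac{161}{88}$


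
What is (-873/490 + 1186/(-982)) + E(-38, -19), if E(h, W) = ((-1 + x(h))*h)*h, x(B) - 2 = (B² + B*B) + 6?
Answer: 1005756904987/240590 ≈ 4.1804e+6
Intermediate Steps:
x(B) = 8 + 2*B² (x(B) = 2 + ((B² + B*B) + 6) = 2 + ((B² + B²) + 6) = 2 + (2*B² + 6) = 2 + (6 + 2*B²) = 8 + 2*B²)
E(h, W) = h²*(7 + 2*h²) (E(h, W) = ((-1 + (8 + 2*h²))*h)*h = ((7 + 2*h²)*h)*h = (h*(7 + 2*h²))*h = h²*(7 + 2*h²))
(-873/490 + 1186/(-982)) + E(-38, -19) = (-873/490 + 1186/(-982)) + (-38)²*(7 + 2*(-38)²) = (-873*1/490 + 1186*(-1/982)) + 1444*(7 + 2*1444) = (-873/490 - 593/491) + 1444*(7 + 2888) = -719213/240590 + 1444*2895 = -719213/240590 + 4180380 = 1005756904987/240590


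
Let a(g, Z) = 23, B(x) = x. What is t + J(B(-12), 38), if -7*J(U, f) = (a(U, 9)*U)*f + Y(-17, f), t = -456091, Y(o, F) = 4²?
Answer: -454595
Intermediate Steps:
Y(o, F) = 16
J(U, f) = -16/7 - 23*U*f/7 (J(U, f) = -((23*U)*f + 16)/7 = -(23*U*f + 16)/7 = -(16 + 23*U*f)/7 = -16/7 - 23*U*f/7)
t + J(B(-12), 38) = -456091 + (-16/7 - 23/7*(-12)*38) = -456091 + (-16/7 + 10488/7) = -456091 + 1496 = -454595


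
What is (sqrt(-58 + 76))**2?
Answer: 18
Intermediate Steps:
(sqrt(-58 + 76))**2 = (sqrt(18))**2 = (3*sqrt(2))**2 = 18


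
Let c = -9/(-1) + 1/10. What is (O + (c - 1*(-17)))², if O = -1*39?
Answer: 16641/100 ≈ 166.41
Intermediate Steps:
c = 91/10 (c = -9*(-1) + 1*(⅒) = 9 + ⅒ = 91/10 ≈ 9.1000)
O = -39
(O + (c - 1*(-17)))² = (-39 + (91/10 - 1*(-17)))² = (-39 + (91/10 + 17))² = (-39 + 261/10)² = (-129/10)² = 16641/100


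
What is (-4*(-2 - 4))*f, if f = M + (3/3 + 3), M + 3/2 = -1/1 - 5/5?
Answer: 12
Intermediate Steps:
M = -7/2 (M = -3/2 + (-1/1 - 5/5) = -3/2 + (-1*1 - 5*⅕) = -3/2 + (-1 - 1) = -3/2 - 2 = -7/2 ≈ -3.5000)
f = ½ (f = -7/2 + (3/3 + 3) = -7/2 + (3*(⅓) + 3) = -7/2 + (1 + 3) = -7/2 + 4 = ½ ≈ 0.50000)
(-4*(-2 - 4))*f = -4*(-2 - 4)*(½) = -4*(-6)*(½) = 24*(½) = 12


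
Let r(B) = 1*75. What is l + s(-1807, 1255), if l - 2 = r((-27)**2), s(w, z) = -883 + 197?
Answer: -609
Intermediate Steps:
r(B) = 75
s(w, z) = -686
l = 77 (l = 2 + 75 = 77)
l + s(-1807, 1255) = 77 - 686 = -609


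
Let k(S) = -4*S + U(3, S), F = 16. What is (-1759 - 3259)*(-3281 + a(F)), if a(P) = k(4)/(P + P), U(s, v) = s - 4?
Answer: 263467581/16 ≈ 1.6467e+7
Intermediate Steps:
U(s, v) = -4 + s
k(S) = -1 - 4*S (k(S) = -4*S + (-4 + 3) = -4*S - 1 = -1 - 4*S)
a(P) = -17/(2*P) (a(P) = (-1 - 4*4)/(P + P) = (-1 - 16)/((2*P)) = (1/(2*P))*(-17) = -17/(2*P))
(-1759 - 3259)*(-3281 + a(F)) = (-1759 - 3259)*(-3281 - 17/2/16) = -5018*(-3281 - 17/2*1/16) = -5018*(-3281 - 17/32) = -5018*(-105009/32) = 263467581/16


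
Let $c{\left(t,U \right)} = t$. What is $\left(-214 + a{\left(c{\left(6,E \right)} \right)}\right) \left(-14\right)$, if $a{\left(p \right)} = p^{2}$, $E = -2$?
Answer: $2492$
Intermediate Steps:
$\left(-214 + a{\left(c{\left(6,E \right)} \right)}\right) \left(-14\right) = \left(-214 + 6^{2}\right) \left(-14\right) = \left(-214 + 36\right) \left(-14\right) = \left(-178\right) \left(-14\right) = 2492$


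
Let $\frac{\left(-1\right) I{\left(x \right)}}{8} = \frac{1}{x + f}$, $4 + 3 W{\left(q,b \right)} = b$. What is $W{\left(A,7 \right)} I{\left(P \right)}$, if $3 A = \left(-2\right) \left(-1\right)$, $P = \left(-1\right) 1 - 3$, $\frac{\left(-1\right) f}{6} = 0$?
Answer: $2$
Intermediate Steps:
$f = 0$ ($f = \left(-6\right) 0 = 0$)
$P = -4$ ($P = -1 - 3 = -4$)
$A = \frac{2}{3}$ ($A = \frac{\left(-2\right) \left(-1\right)}{3} = \frac{1}{3} \cdot 2 = \frac{2}{3} \approx 0.66667$)
$W{\left(q,b \right)} = - \frac{4}{3} + \frac{b}{3}$
$I{\left(x \right)} = - \frac{8}{x}$ ($I{\left(x \right)} = - \frac{8}{x + 0} = - \frac{8}{x}$)
$W{\left(A,7 \right)} I{\left(P \right)} = \left(- \frac{4}{3} + \frac{1}{3} \cdot 7\right) \left(- \frac{8}{-4}\right) = \left(- \frac{4}{3} + \frac{7}{3}\right) \left(\left(-8\right) \left(- \frac{1}{4}\right)\right) = 1 \cdot 2 = 2$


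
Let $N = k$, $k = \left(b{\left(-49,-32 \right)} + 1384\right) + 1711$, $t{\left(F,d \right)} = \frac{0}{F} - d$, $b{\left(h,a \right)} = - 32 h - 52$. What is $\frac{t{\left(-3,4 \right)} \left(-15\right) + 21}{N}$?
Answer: $\frac{27}{1537} \approx 0.017567$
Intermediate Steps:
$b{\left(h,a \right)} = -52 - 32 h$
$t{\left(F,d \right)} = - d$ ($t{\left(F,d \right)} = 0 - d = - d$)
$k = 4611$ ($k = \left(\left(-52 - -1568\right) + 1384\right) + 1711 = \left(\left(-52 + 1568\right) + 1384\right) + 1711 = \left(1516 + 1384\right) + 1711 = 2900 + 1711 = 4611$)
$N = 4611$
$\frac{t{\left(-3,4 \right)} \left(-15\right) + 21}{N} = \frac{\left(-1\right) 4 \left(-15\right) + 21}{4611} = \left(\left(-4\right) \left(-15\right) + 21\right) \frac{1}{4611} = \left(60 + 21\right) \frac{1}{4611} = 81 \cdot \frac{1}{4611} = \frac{27}{1537}$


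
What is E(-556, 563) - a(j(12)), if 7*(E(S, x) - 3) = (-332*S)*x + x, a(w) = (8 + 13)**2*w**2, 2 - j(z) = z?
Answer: 103617180/7 ≈ 1.4802e+7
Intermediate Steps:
j(z) = 2 - z
a(w) = 441*w**2 (a(w) = 21**2*w**2 = 441*w**2)
E(S, x) = 3 + x/7 - 332*S*x/7 (E(S, x) = 3 + ((-332*S)*x + x)/7 = 3 + (-332*S*x + x)/7 = 3 + (x - 332*S*x)/7 = 3 + (x/7 - 332*S*x/7) = 3 + x/7 - 332*S*x/7)
E(-556, 563) - a(j(12)) = (3 + (1/7)*563 - 332/7*(-556)*563) - 441*(2 - 1*12)**2 = (3 + 563/7 + 103925296/7) - 441*(2 - 12)**2 = 103925880/7 - 441*(-10)**2 = 103925880/7 - 441*100 = 103925880/7 - 1*44100 = 103925880/7 - 44100 = 103617180/7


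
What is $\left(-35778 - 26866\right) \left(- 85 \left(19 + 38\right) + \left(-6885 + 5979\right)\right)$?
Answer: $360265644$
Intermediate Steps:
$\left(-35778 - 26866\right) \left(- 85 \left(19 + 38\right) + \left(-6885 + 5979\right)\right) = - 62644 \left(\left(-85\right) 57 - 906\right) = - 62644 \left(-4845 - 906\right) = \left(-62644\right) \left(-5751\right) = 360265644$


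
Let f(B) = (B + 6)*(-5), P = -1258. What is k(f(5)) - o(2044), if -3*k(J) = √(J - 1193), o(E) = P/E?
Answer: 629/1022 - 4*I*√78/3 ≈ 0.61546 - 11.776*I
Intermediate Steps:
f(B) = -30 - 5*B (f(B) = (6 + B)*(-5) = -30 - 5*B)
o(E) = -1258/E
k(J) = -√(-1193 + J)/3 (k(J) = -√(J - 1193)/3 = -√(-1193 + J)/3)
k(f(5)) - o(2044) = -√(-1193 + (-30 - 5*5))/3 - (-1258)/2044 = -√(-1193 + (-30 - 25))/3 - (-1258)/2044 = -√(-1193 - 55)/3 - 1*(-629/1022) = -4*I*√78/3 + 629/1022 = 629/1022 - 4*I*√78/3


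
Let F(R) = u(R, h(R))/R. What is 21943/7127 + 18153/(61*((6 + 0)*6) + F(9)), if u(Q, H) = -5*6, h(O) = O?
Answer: 532470347/46881406 ≈ 11.358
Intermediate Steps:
u(Q, H) = -30
F(R) = -30/R
21943/7127 + 18153/(61*((6 + 0)*6) + F(9)) = 21943/7127 + 18153/(61*((6 + 0)*6) - 30/9) = 21943*(1/7127) + 18153/(61*(6*6) - 30*1/9) = 21943/7127 + 18153/(61*36 - 10/3) = 21943/7127 + 18153/(2196 - 10/3) = 21943/7127 + 18153/(6578/3) = 21943/7127 + 18153*(3/6578) = 21943/7127 + 54459/6578 = 532470347/46881406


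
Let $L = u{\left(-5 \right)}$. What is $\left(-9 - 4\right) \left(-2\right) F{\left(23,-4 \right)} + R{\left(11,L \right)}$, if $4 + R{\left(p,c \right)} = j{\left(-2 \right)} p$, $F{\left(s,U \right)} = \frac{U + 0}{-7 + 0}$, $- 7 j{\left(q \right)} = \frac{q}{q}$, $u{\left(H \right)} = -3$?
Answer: $\frac{65}{7} \approx 9.2857$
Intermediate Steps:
$j{\left(q \right)} = - \frac{1}{7}$ ($j{\left(q \right)} = - \frac{q \frac{1}{q}}{7} = \left(- \frac{1}{7}\right) 1 = - \frac{1}{7}$)
$F{\left(s,U \right)} = - \frac{U}{7}$ ($F{\left(s,U \right)} = \frac{U}{-7} = U \left(- \frac{1}{7}\right) = - \frac{U}{7}$)
$L = -3$
$R{\left(p,c \right)} = -4 - \frac{p}{7}$
$\left(-9 - 4\right) \left(-2\right) F{\left(23,-4 \right)} + R{\left(11,L \right)} = \left(-9 - 4\right) \left(-2\right) \left(\left(- \frac{1}{7}\right) \left(-4\right)\right) - \frac{39}{7} = \left(-13\right) \left(-2\right) \frac{4}{7} - \frac{39}{7} = 26 \cdot \frac{4}{7} - \frac{39}{7} = \frac{104}{7} - \frac{39}{7} = \frac{65}{7}$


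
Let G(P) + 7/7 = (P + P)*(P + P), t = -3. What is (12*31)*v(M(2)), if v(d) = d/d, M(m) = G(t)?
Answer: 372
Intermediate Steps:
G(P) = -1 + 4*P**2 (G(P) = -1 + (P + P)*(P + P) = -1 + (2*P)*(2*P) = -1 + 4*P**2)
M(m) = 35 (M(m) = -1 + 4*(-3)**2 = -1 + 4*9 = -1 + 36 = 35)
v(d) = 1
(12*31)*v(M(2)) = (12*31)*1 = 372*1 = 372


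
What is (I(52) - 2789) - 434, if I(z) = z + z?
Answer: -3119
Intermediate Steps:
I(z) = 2*z
(I(52) - 2789) - 434 = (2*52 - 2789) - 434 = (104 - 2789) - 434 = -2685 - 434 = -3119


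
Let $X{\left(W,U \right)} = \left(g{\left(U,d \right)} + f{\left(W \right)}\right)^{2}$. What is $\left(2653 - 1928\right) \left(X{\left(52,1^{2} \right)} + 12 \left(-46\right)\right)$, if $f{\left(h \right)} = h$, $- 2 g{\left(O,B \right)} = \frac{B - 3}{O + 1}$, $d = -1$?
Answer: $1636325$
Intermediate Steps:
$g{\left(O,B \right)} = - \frac{-3 + B}{2 \left(1 + O\right)}$ ($g{\left(O,B \right)} = - \frac{\left(B - 3\right) \frac{1}{O + 1}}{2} = - \frac{\left(-3 + B\right) \frac{1}{1 + O}}{2} = - \frac{\frac{1}{1 + O} \left(-3 + B\right)}{2} = - \frac{-3 + B}{2 \left(1 + O\right)}$)
$X{\left(W,U \right)} = \left(W + \frac{2}{1 + U}\right)^{2}$ ($X{\left(W,U \right)} = \left(\frac{3 - -1}{2 \left(1 + U\right)} + W\right)^{2} = \left(\frac{3 + 1}{2 \left(1 + U\right)} + W\right)^{2} = \left(\frac{1}{2} \frac{1}{1 + U} 4 + W\right)^{2} = \left(\frac{2}{1 + U} + W\right)^{2} = \left(W + \frac{2}{1 + U}\right)^{2}$)
$\left(2653 - 1928\right) \left(X{\left(52,1^{2} \right)} + 12 \left(-46\right)\right) = \left(2653 - 1928\right) \left(\left(52 + \frac{2}{1 + 1^{2}}\right)^{2} + 12 \left(-46\right)\right) = 725 \left(\left(52 + \frac{2}{1 + 1}\right)^{2} - 552\right) = 725 \left(\left(52 + \frac{2}{2}\right)^{2} - 552\right) = 725 \left(\left(52 + 2 \cdot \frac{1}{2}\right)^{2} - 552\right) = 725 \left(\left(52 + 1\right)^{2} - 552\right) = 725 \left(53^{2} - 552\right) = 725 \left(2809 - 552\right) = 725 \cdot 2257 = 1636325$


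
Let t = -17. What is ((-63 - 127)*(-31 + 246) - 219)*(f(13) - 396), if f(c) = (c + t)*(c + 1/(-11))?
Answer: 202223756/11 ≈ 1.8384e+7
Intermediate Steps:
f(c) = (-17 + c)*(-1/11 + c) (f(c) = (c - 17)*(c + 1/(-11)) = (-17 + c)*(c - 1/11) = (-17 + c)*(-1/11 + c))
((-63 - 127)*(-31 + 246) - 219)*(f(13) - 396) = ((-63 - 127)*(-31 + 246) - 219)*((17/11 + 13² - 188/11*13) - 396) = (-190*215 - 219)*((17/11 + 169 - 2444/11) - 396) = (-40850 - 219)*(-568/11 - 396) = -41069*(-4924/11) = 202223756/11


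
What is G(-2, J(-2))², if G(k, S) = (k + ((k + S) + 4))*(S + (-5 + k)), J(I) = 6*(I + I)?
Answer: 553536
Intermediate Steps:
J(I) = 12*I (J(I) = 6*(2*I) = 12*I)
G(k, S) = (-5 + S + k)*(4 + S + 2*k) (G(k, S) = (k + ((S + k) + 4))*(-5 + S + k) = (k + (4 + S + k))*(-5 + S + k) = (4 + S + 2*k)*(-5 + S + k) = (-5 + S + k)*(4 + S + 2*k))
G(-2, J(-2))² = (-20 + (12*(-2))² - 12*(-2) - 6*(-2) + 2*(-2)² + 3*(12*(-2))*(-2))² = (-20 + (-24)² - 1*(-24) + 12 + 2*4 + 3*(-24)*(-2))² = (-20 + 576 + 24 + 12 + 8 + 144)² = 744² = 553536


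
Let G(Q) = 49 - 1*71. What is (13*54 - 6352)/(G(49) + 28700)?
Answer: -2825/14339 ≈ -0.19702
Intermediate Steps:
G(Q) = -22 (G(Q) = 49 - 71 = -22)
(13*54 - 6352)/(G(49) + 28700) = (13*54 - 6352)/(-22 + 28700) = (702 - 6352)/28678 = -5650*1/28678 = -2825/14339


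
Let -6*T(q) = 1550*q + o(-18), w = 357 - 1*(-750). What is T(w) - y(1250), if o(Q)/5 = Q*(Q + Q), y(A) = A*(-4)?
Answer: -281515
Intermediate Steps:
w = 1107 (w = 357 + 750 = 1107)
y(A) = -4*A
o(Q) = 10*Q**2 (o(Q) = 5*(Q*(Q + Q)) = 5*(Q*(2*Q)) = 5*(2*Q**2) = 10*Q**2)
T(q) = -540 - 775*q/3 (T(q) = -(1550*q + 10*(-18)**2)/6 = -(1550*q + 10*324)/6 = -(1550*q + 3240)/6 = -(3240 + 1550*q)/6 = -540 - 775*q/3)
T(w) - y(1250) = (-540 - 775/3*1107) - (-4)*1250 = (-540 - 285975) - 1*(-5000) = -286515 + 5000 = -281515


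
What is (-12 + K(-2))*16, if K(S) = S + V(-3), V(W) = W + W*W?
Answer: -128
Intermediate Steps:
V(W) = W + W²
K(S) = 6 + S (K(S) = S - 3*(1 - 3) = S - 3*(-2) = S + 6 = 6 + S)
(-12 + K(-2))*16 = (-12 + (6 - 2))*16 = (-12 + 4)*16 = -8*16 = -128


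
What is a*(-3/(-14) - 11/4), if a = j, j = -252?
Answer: 639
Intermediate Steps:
a = -252
a*(-3/(-14) - 11/4) = -252*(-3/(-14) - 11/4) = -252*(-3*(-1/14) - 11*¼) = -252*(3/14 - 11/4) = -252*(-71/28) = 639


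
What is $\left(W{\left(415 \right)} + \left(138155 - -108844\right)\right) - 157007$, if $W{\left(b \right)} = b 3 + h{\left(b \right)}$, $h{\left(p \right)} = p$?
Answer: $91652$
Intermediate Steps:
$W{\left(b \right)} = 4 b$ ($W{\left(b \right)} = b 3 + b = 3 b + b = 4 b$)
$\left(W{\left(415 \right)} + \left(138155 - -108844\right)\right) - 157007 = \left(4 \cdot 415 + \left(138155 - -108844\right)\right) - 157007 = \left(1660 + \left(138155 + 108844\right)\right) - 157007 = \left(1660 + 246999\right) - 157007 = 248659 - 157007 = 91652$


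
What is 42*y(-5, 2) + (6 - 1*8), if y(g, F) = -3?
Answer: -128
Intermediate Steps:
42*y(-5, 2) + (6 - 1*8) = 42*(-3) + (6 - 1*8) = -126 + (6 - 8) = -126 - 2 = -128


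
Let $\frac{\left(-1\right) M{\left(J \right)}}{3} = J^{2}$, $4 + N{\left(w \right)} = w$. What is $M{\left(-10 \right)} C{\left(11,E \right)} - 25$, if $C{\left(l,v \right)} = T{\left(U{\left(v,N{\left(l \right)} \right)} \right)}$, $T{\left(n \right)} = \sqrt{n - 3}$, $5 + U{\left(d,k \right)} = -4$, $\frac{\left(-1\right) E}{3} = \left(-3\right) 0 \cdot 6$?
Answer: $-25 - 600 i \sqrt{3} \approx -25.0 - 1039.2 i$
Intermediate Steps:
$E = 0$ ($E = - 3 \left(-3\right) 0 \cdot 6 = - 3 \cdot 0 \cdot 6 = \left(-3\right) 0 = 0$)
$N{\left(w \right)} = -4 + w$
$M{\left(J \right)} = - 3 J^{2}$
$U{\left(d,k \right)} = -9$ ($U{\left(d,k \right)} = -5 - 4 = -9$)
$T{\left(n \right)} = \sqrt{-3 + n}$
$C{\left(l,v \right)} = 2 i \sqrt{3}$ ($C{\left(l,v \right)} = \sqrt{-3 - 9} = \sqrt{-12} = 2 i \sqrt{3}$)
$M{\left(-10 \right)} C{\left(11,E \right)} - 25 = - 3 \left(-10\right)^{2} \cdot 2 i \sqrt{3} - 25 = \left(-3\right) 100 \cdot 2 i \sqrt{3} - 25 = - 300 \cdot 2 i \sqrt{3} - 25 = - 600 i \sqrt{3} - 25 = -25 - 600 i \sqrt{3}$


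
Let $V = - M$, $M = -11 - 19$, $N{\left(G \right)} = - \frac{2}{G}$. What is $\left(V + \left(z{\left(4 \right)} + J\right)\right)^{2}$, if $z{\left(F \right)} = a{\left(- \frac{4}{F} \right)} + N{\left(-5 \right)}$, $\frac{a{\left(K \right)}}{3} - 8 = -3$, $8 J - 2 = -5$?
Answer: $\frac{3243601}{1600} \approx 2027.3$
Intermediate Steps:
$J = - \frac{3}{8}$ ($J = \frac{1}{4} + \frac{1}{8} \left(-5\right) = \frac{1}{4} - \frac{5}{8} = - \frac{3}{8} \approx -0.375$)
$a{\left(K \right)} = 15$ ($a{\left(K \right)} = 24 + 3 \left(-3\right) = 24 - 9 = 15$)
$z{\left(F \right)} = \frac{77}{5}$ ($z{\left(F \right)} = 15 - \frac{2}{-5} = 15 - - \frac{2}{5} = 15 + \frac{2}{5} = \frac{77}{5}$)
$M = -30$ ($M = -11 - 19 = -30$)
$V = 30$ ($V = \left(-1\right) \left(-30\right) = 30$)
$\left(V + \left(z{\left(4 \right)} + J\right)\right)^{2} = \left(30 + \left(\frac{77}{5} - \frac{3}{8}\right)\right)^{2} = \left(30 + \frac{601}{40}\right)^{2} = \left(\frac{1801}{40}\right)^{2} = \frac{3243601}{1600}$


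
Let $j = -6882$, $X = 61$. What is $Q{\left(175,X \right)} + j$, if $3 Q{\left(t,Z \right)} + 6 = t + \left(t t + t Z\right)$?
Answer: $6941$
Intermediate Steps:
$Q{\left(t,Z \right)} = -2 + \frac{t}{3} + \frac{t^{2}}{3} + \frac{Z t}{3}$ ($Q{\left(t,Z \right)} = -2 + \frac{t + \left(t t + t Z\right)}{3} = -2 + \frac{t + \left(t^{2} + Z t\right)}{3} = -2 + \frac{t + t^{2} + Z t}{3} = -2 + \left(\frac{t}{3} + \frac{t^{2}}{3} + \frac{Z t}{3}\right) = -2 + \frac{t}{3} + \frac{t^{2}}{3} + \frac{Z t}{3}$)
$Q{\left(175,X \right)} + j = \left(-2 + \frac{1}{3} \cdot 175 + \frac{175^{2}}{3} + \frac{1}{3} \cdot 61 \cdot 175\right) - 6882 = \left(-2 + \frac{175}{3} + \frac{1}{3} \cdot 30625 + \frac{10675}{3}\right) - 6882 = \left(-2 + \frac{175}{3} + \frac{30625}{3} + \frac{10675}{3}\right) - 6882 = 13823 - 6882 = 6941$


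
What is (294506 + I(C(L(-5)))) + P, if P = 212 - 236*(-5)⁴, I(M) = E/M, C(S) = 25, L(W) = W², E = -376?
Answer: 3680074/25 ≈ 1.4720e+5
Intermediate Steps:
I(M) = -376/M
P = -147288 (P = 212 - 236*625 = 212 - 147500 = -147288)
(294506 + I(C(L(-5)))) + P = (294506 - 376/25) - 147288 = 7362274/25 - 147288 = 3680074/25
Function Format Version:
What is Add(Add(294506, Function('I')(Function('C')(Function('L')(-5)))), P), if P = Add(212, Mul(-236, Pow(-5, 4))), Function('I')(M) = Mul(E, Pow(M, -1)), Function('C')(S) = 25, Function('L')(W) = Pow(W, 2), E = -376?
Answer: Rational(3680074, 25) ≈ 1.4720e+5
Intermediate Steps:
Function('I')(M) = Mul(-376, Pow(M, -1))
P = -147288 (P = Add(212, Mul(-236, 625)) = Add(212, -147500) = -147288)
Add(Add(294506, Function('I')(Function('C')(Function('L')(-5)))), P) = Add(Add(294506, Mul(-376, Pow(25, -1))), -147288) = Add(Add(294506, Mul(-376, Rational(1, 25))), -147288) = Add(Add(294506, Rational(-376, 25)), -147288) = Add(Rational(7362274, 25), -147288) = Rational(3680074, 25)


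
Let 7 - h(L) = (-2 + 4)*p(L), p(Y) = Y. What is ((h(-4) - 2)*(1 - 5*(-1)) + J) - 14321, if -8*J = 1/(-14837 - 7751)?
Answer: -2573767071/180704 ≈ -14243.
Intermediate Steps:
h(L) = 7 - 2*L (h(L) = 7 - (-2 + 4)*L = 7 - 2*L)
J = 1/180704 (J = -1/(8*(-14837 - 7751)) = -⅛/(-22588) = -⅛*(-1/22588) = 1/180704 ≈ 5.5339e-6)
((h(-4) - 2)*(1 - 5*(-1)) + J) - 14321 = (((7 - 2*(-4)) - 2)*(1 - 5*(-1)) + 1/180704) - 14321 = (((7 + 8) - 2)*(1 + 5) + 1/180704) - 14321 = ((15 - 2)*6 + 1/180704) - 14321 = (13*6 + 1/180704) - 14321 = (78 + 1/180704) - 14321 = 14094913/180704 - 14321 = -2573767071/180704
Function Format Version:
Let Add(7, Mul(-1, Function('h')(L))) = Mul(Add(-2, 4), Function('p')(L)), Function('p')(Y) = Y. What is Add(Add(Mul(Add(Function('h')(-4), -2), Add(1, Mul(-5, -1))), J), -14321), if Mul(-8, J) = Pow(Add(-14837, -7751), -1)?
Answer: Rational(-2573767071, 180704) ≈ -14243.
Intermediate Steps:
Function('h')(L) = Add(7, Mul(-2, L)) (Function('h')(L) = Add(7, Mul(-1, Mul(Add(-2, 4), L))) = Add(7, Mul(-1, Mul(2, L))) = Add(7, Mul(-2, L)))
J = Rational(1, 180704) (J = Mul(Rational(-1, 8), Pow(Add(-14837, -7751), -1)) = Mul(Rational(-1, 8), Pow(-22588, -1)) = Mul(Rational(-1, 8), Rational(-1, 22588)) = Rational(1, 180704) ≈ 5.5339e-6)
Add(Add(Mul(Add(Function('h')(-4), -2), Add(1, Mul(-5, -1))), J), -14321) = Add(Add(Mul(Add(Add(7, Mul(-2, -4)), -2), Add(1, Mul(-5, -1))), Rational(1, 180704)), -14321) = Add(Add(Mul(Add(Add(7, 8), -2), Add(1, 5)), Rational(1, 180704)), -14321) = Add(Add(Mul(Add(15, -2), 6), Rational(1, 180704)), -14321) = Add(Add(Mul(13, 6), Rational(1, 180704)), -14321) = Add(Add(78, Rational(1, 180704)), -14321) = Add(Rational(14094913, 180704), -14321) = Rational(-2573767071, 180704)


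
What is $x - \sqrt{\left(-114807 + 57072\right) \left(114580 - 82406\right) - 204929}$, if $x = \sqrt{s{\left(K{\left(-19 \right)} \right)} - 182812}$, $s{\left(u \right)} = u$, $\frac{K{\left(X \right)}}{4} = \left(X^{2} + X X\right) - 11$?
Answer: $i \left(- \sqrt{1857770819} + 16 \sqrt{703}\right) \approx - 42678.0 i$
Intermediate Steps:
$K{\left(X \right)} = -44 + 8 X^{2}$ ($K{\left(X \right)} = 4 \left(\left(X^{2} + X X\right) - 11\right) = 4 \left(\left(X^{2} + X^{2}\right) - 11\right) = 4 \left(2 X^{2} - 11\right) = 4 \left(-11 + 2 X^{2}\right) = -44 + 8 X^{2}$)
$x = 16 i \sqrt{703}$ ($x = \sqrt{\left(-44 + 8 \left(-19\right)^{2}\right) - 182812} = \sqrt{\left(-44 + 8 \cdot 361\right) - 182812} = \sqrt{\left(-44 + 2888\right) - 182812} = \sqrt{2844 - 182812} = \sqrt{-179968} = 16 i \sqrt{703} \approx 424.23 i$)
$x - \sqrt{\left(-114807 + 57072\right) \left(114580 - 82406\right) - 204929} = 16 i \sqrt{703} - \sqrt{\left(-114807 + 57072\right) \left(114580 - 82406\right) - 204929} = 16 i \sqrt{703} - \sqrt{\left(-57735\right) 32174 - 204929} = 16 i \sqrt{703} - \sqrt{-1857565890 - 204929} = 16 i \sqrt{703} - \sqrt{-1857770819} = 16 i \sqrt{703} - i \sqrt{1857770819} = - i \sqrt{1857770819} + 16 i \sqrt{703}$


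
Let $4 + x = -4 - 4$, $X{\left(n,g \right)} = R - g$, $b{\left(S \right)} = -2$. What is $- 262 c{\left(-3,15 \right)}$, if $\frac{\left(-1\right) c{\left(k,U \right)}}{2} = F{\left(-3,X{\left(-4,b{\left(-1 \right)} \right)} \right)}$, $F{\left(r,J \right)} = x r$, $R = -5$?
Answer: $18864$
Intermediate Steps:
$X{\left(n,g \right)} = -5 - g$
$x = -12$ ($x = -4 - 8 = -12$)
$F{\left(r,J \right)} = - 12 r$
$c{\left(k,U \right)} = -72$ ($c{\left(k,U \right)} = - 2 \left(\left(-12\right) \left(-3\right)\right) = \left(-2\right) 36 = -72$)
$- 262 c{\left(-3,15 \right)} = \left(-262\right) \left(-72\right) = 18864$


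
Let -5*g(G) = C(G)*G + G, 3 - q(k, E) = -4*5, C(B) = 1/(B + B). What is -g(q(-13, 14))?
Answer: 47/10 ≈ 4.7000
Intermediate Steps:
C(B) = 1/(2*B)
q(k, E) = 23 (q(k, E) = 3 - (-4)*5 = 3 - 1*(-20) = 3 + 20 = 23)
g(G) = -⅒ - G/5 (g(G) = -((1/(2*G))*G + G)/5 = -(½ + G)/5 = -⅒ - G/5)
-g(q(-13, 14)) = -(-⅒ - ⅕*23) = -(-⅒ - 23/5) = -1*(-47/10) = 47/10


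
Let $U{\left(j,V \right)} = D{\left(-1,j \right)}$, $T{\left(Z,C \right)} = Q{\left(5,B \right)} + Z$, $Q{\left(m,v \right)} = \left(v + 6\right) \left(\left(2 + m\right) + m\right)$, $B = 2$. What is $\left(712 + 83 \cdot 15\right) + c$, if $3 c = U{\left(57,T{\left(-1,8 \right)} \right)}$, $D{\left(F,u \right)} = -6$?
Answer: $1955$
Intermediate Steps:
$Q{\left(m,v \right)} = \left(2 + 2 m\right) \left(6 + v\right)$ ($Q{\left(m,v \right)} = \left(6 + v\right) \left(2 + 2 m\right) = \left(2 + 2 m\right) \left(6 + v\right)$)
$T{\left(Z,C \right)} = 96 + Z$ ($T{\left(Z,C \right)} = \left(12 + 2 \cdot 2 + 12 \cdot 5 + 2 \cdot 5 \cdot 2\right) + Z = \left(12 + 4 + 60 + 20\right) + Z = 96 + Z$)
$U{\left(j,V \right)} = -6$
$c = -2$ ($c = \frac{1}{3} \left(-6\right) = -2$)
$\left(712 + 83 \cdot 15\right) + c = \left(712 + 83 \cdot 15\right) - 2 = \left(712 + 1245\right) - 2 = 1957 - 2 = 1955$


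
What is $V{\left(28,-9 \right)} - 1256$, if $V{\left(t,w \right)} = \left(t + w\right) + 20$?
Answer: $-1217$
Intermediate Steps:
$V{\left(t,w \right)} = 20 + t + w$
$V{\left(28,-9 \right)} - 1256 = \left(20 + 28 - 9\right) - 1256 = 39 - 1256 = -1217$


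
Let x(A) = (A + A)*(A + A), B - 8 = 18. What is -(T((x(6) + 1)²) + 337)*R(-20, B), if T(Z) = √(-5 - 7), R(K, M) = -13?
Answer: 4381 + 26*I*√3 ≈ 4381.0 + 45.033*I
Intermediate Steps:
B = 26 (B = 8 + 18 = 26)
x(A) = 4*A² (x(A) = (2*A)*(2*A) = 4*A²)
T(Z) = 2*I*√3 (T(Z) = √(-12) = 2*I*√3)
-(T((x(6) + 1)²) + 337)*R(-20, B) = -(2*I*√3 + 337)*(-13) = -(337 + 2*I*√3)*(-13) = -(-4381 - 26*I*√3) = 4381 + 26*I*√3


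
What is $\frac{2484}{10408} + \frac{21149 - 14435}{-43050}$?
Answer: $\frac{1544037}{18669350} \approx 0.082704$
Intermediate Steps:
$\frac{2484}{10408} + \frac{21149 - 14435}{-43050} = 2484 \cdot \frac{1}{10408} + 6714 \left(- \frac{1}{43050}\right) = \frac{621}{2602} - \frac{1119}{7175} = \frac{1544037}{18669350}$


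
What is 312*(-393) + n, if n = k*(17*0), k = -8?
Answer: -122616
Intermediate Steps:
n = 0 (n = -136*0 = -8*0 = 0)
312*(-393) + n = 312*(-393) + 0 = -122616 + 0 = -122616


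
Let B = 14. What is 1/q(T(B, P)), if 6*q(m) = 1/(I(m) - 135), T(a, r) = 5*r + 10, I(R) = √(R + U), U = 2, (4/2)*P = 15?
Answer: -810 + 9*√22 ≈ -767.79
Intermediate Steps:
P = 15/2 (P = (½)*15 = 15/2 ≈ 7.5000)
I(R) = √(2 + R) (I(R) = √(R + 2) = √(2 + R))
T(a, r) = 10 + 5*r
q(m) = 1/(6*(-135 + √(2 + m))) (q(m) = 1/(6*(√(2 + m) - 135)) = 1/(6*(-135 + √(2 + m))))
1/q(T(B, P)) = 1/(1/(6*(-135 + √(2 + (10 + 5*(15/2)))))) = 1/(1/(6*(-135 + √(2 + (10 + 75/2))))) = 1/(1/(6*(-135 + √(2 + 95/2)))) = 1/(1/(6*(-135 + √(99/2)))) = 1/(1/(6*(-135 + 3*√22/2))) = -810 + 9*√22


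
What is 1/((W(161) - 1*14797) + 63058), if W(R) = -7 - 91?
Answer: 1/48163 ≈ 2.0763e-5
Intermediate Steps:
W(R) = -98
1/((W(161) - 1*14797) + 63058) = 1/((-98 - 1*14797) + 63058) = 1/((-98 - 14797) + 63058) = 1/(-14895 + 63058) = 1/48163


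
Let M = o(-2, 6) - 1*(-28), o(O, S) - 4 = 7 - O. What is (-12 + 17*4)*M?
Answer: 2296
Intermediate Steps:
o(O, S) = 11 - O (o(O, S) = 4 + (7 - O) = 11 - O)
M = 41 (M = (11 - 1*(-2)) - 1*(-28) = (11 + 2) + 28 = 13 + 28 = 41)
(-12 + 17*4)*M = (-12 + 17*4)*41 = (-12 + 68)*41 = 56*41 = 2296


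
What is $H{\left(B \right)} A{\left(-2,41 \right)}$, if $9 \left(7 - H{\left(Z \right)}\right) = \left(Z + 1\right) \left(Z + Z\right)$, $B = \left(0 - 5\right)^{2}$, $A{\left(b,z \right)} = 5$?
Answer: $- \frac{6185}{9} \approx -687.22$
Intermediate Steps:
$B = 25$ ($B = \left(-5\right)^{2} = 25$)
$H{\left(Z \right)} = 7 - \frac{2 Z \left(1 + Z\right)}{9}$ ($H{\left(Z \right)} = 7 - \frac{\left(Z + 1\right) \left(Z + Z\right)}{9} = 7 - \frac{\left(1 + Z\right) 2 Z}{9} = 7 - \frac{2 Z \left(1 + Z\right)}{9}$)
$H{\left(B \right)} A{\left(-2,41 \right)} = \left(7 - \frac{50}{9} - \frac{2 \cdot 25^{2}}{9}\right) 5 = \left(7 - \frac{50}{9} - \frac{1250}{9}\right) 5 = \left(- \frac{1237}{9}\right) 5 = - \frac{6185}{9}$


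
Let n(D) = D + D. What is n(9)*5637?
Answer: 101466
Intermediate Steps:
n(D) = 2*D
n(9)*5637 = (2*9)*5637 = 18*5637 = 101466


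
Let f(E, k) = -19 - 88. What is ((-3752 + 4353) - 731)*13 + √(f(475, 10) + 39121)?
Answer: -1690 + √39014 ≈ -1492.5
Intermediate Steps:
f(E, k) = -107
((-3752 + 4353) - 731)*13 + √(f(475, 10) + 39121) = ((-3752 + 4353) - 731)*13 + √(-107 + 39121) = (601 - 731)*13 + √39014 = -130*13 + √39014 = -1690 + √39014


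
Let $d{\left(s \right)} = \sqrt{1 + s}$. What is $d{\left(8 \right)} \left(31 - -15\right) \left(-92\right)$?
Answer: $-12696$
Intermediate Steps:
$d{\left(8 \right)} \left(31 - -15\right) \left(-92\right) = \sqrt{1 + 8} \left(31 - -15\right) \left(-92\right) = \sqrt{9} \left(31 + 15\right) \left(-92\right) = 3 \cdot 46 \left(-92\right) = 138 \left(-92\right) = -12696$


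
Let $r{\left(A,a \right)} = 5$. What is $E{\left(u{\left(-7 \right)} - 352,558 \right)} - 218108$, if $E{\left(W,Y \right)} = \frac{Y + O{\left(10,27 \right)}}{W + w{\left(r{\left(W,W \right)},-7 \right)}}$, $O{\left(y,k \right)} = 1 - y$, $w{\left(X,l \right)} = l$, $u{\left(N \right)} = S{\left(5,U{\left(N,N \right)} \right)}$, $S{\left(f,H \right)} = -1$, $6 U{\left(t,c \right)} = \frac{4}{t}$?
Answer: $- \frac{8724381}{40} \approx -2.1811 \cdot 10^{5}$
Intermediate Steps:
$U{\left(t,c \right)} = \frac{2}{3 t}$ ($U{\left(t,c \right)} = \frac{4 \frac{1}{t}}{6} = \frac{2}{3 t}$)
$u{\left(N \right)} = -1$
$E{\left(W,Y \right)} = \frac{-9 + Y}{-7 + W}$ ($E{\left(W,Y \right)} = \frac{Y + \left(1 - 10\right)}{W - 7} = \frac{Y + \left(1 - 10\right)}{-7 + W} = \frac{Y - 9}{-7 + W} = \frac{-9 + Y}{-7 + W}$)
$E{\left(u{\left(-7 \right)} - 352,558 \right)} - 218108 = \frac{-9 + 558}{-7 - 353} - 218108 = \frac{1}{-7 - 353} \cdot 549 - 218108 = \frac{1}{-360} \cdot 549 - 218108 = \left(- \frac{1}{360}\right) 549 - 218108 = - \frac{61}{40} - 218108 = - \frac{8724381}{40}$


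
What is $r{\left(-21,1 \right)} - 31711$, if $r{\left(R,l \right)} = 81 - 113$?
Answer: $-31743$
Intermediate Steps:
$r{\left(R,l \right)} = -32$ ($r{\left(R,l \right)} = 81 - 113 = -32$)
$r{\left(-21,1 \right)} - 31711 = -32 - 31711 = -31743$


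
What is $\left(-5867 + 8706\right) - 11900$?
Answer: $-9061$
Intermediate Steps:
$\left(-5867 + 8706\right) - 11900 = 2839 - 11900 = -9061$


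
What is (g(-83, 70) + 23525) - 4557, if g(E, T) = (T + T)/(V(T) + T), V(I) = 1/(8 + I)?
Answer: 103595168/5461 ≈ 18970.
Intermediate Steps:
g(E, T) = 2*T/(T + 1/(8 + T)) (g(E, T) = (T + T)/(1/(8 + T) + T) = (2*T)/(T + 1/(8 + T)) = 2*T/(T + 1/(8 + T)))
(g(-83, 70) + 23525) - 4557 = (2*70*(8 + 70)/(1 + 70*(8 + 70)) + 23525) - 4557 = (2*70*78/(1 + 70*78) + 23525) - 4557 = (2*70*78/(1 + 5460) + 23525) - 4557 = (2*70*78/5461 + 23525) - 4557 = (2*70*(1/5461)*78 + 23525) - 4557 = (10920/5461 + 23525) - 4557 = 128480945/5461 - 4557 = 103595168/5461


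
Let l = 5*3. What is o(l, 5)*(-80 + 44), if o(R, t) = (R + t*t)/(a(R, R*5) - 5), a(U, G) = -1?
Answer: 240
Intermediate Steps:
l = 15
o(R, t) = -R/6 - t²/6 (o(R, t) = (R + t*t)/(-1 - 5) = (R + t²)/(-6) = (R + t²)*(-⅙) = -R/6 - t²/6)
o(l, 5)*(-80 + 44) = (-⅙*15 - ⅙*5²)*(-80 + 44) = (-5/2 - ⅙*25)*(-36) = (-5/2 - 25/6)*(-36) = -20/3*(-36) = 240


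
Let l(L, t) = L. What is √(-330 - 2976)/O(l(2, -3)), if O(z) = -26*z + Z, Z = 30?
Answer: -I*√3306/22 ≈ -2.6135*I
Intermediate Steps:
O(z) = 30 - 26*z (O(z) = -26*z + 30 = 30 - 26*z)
√(-330 - 2976)/O(l(2, -3)) = √(-330 - 2976)/(30 - 26*2) = √(-3306)/(30 - 52) = (I*√3306)/(-22) = (I*√3306)*(-1/22) = -I*√3306/22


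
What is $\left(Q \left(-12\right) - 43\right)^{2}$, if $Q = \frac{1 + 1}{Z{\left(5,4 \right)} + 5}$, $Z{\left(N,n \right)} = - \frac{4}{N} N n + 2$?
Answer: $\frac{14641}{9} \approx 1626.8$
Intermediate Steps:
$Z{\left(N,n \right)} = 2 - 4 n$ ($Z{\left(N,n \right)} = - 4 n + 2 = 2 - 4 n$)
$Q = - \frac{2}{9}$ ($Q = \frac{1 + 1}{\left(2 - 16\right) + 5} = \frac{2}{\left(2 - 16\right) + 5} = \frac{2}{-14 + 5} = \frac{2}{-9} = 2 \left(- \frac{1}{9}\right) = - \frac{2}{9} \approx -0.22222$)
$\left(Q \left(-12\right) - 43\right)^{2} = \left(\left(- \frac{2}{9}\right) \left(-12\right) - 43\right)^{2} = \left(\frac{8}{3} - 43\right)^{2} = \left(- \frac{121}{3}\right)^{2} = \frac{14641}{9}$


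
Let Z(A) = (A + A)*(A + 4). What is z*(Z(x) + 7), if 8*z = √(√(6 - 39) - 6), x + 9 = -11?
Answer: 647*√(-6 + I*√33)/8 ≈ 86.854 + 216.31*I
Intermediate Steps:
x = -20 (x = -9 - 11 = -20)
Z(A) = 2*A*(4 + A) (Z(A) = (2*A)*(4 + A) = 2*A*(4 + A))
z = √(-6 + I*√33)/8 (z = √(√(6 - 39) - 6)/8 = √(√(-33) - 6)/8 = √(I*√33 - 6)/8 = √(-6 + I*√33)/8 ≈ 0.13424 + 0.33432*I)
z*(Z(x) + 7) = (√(-6 + I*√33)/8)*(2*(-20)*(4 - 20) + 7) = (√(-6 + I*√33)/8)*(2*(-20)*(-16) + 7) = (√(-6 + I*√33)/8)*(640 + 7) = (√(-6 + I*√33)/8)*647 = 647*√(-6 + I*√33)/8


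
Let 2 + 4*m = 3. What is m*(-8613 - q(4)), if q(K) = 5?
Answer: -4309/2 ≈ -2154.5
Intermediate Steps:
m = ¼ (m = -½ + (¼)*3 = -½ + ¾ = ¼ ≈ 0.25000)
m*(-8613 - q(4)) = (-8613 - 1*5)/4 = (-8613 - 5)/4 = (¼)*(-8618) = -4309/2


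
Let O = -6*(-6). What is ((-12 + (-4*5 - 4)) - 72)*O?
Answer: -3888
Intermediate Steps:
O = 36
((-12 + (-4*5 - 4)) - 72)*O = ((-12 + (-4*5 - 4)) - 72)*36 = ((-12 + (-20 - 4)) - 72)*36 = ((-12 - 24) - 72)*36 = (-36 - 72)*36 = -108*36 = -3888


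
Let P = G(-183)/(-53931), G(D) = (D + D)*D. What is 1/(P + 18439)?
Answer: 17977/331455577 ≈ 5.4237e-5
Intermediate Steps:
G(D) = 2*D**2 (G(D) = (2*D)*D = 2*D**2)
P = -22326/17977 (P = (2*(-183)**2)/(-53931) = (2*33489)*(-1/53931) = 66978*(-1/53931) = -22326/17977 ≈ -1.2419)
1/(P + 18439) = 1/(-22326/17977 + 18439) = 1/(331455577/17977) = 17977/331455577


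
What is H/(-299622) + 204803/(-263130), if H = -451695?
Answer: 4790918407/6569961405 ≈ 0.72922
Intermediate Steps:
H/(-299622) + 204803/(-263130) = -451695/(-299622) + 204803/(-263130) = -451695*(-1/299622) + 204803*(-1/263130) = 150565/99874 - 204803/263130 = 4790918407/6569961405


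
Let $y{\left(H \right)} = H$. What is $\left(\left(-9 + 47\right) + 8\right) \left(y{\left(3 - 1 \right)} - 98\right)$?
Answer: $-4416$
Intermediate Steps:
$\left(\left(-9 + 47\right) + 8\right) \left(y{\left(3 - 1 \right)} - 98\right) = \left(\left(-9 + 47\right) + 8\right) \left(\left(3 - 1\right) - 98\right) = \left(38 + 8\right) \left(2 - 98\right) = 46 \left(-96\right) = -4416$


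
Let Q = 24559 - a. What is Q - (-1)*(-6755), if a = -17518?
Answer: 35322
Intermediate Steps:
Q = 42077 (Q = 24559 - 1*(-17518) = 24559 + 17518 = 42077)
Q - (-1)*(-6755) = 42077 - (-1)*(-6755) = 42077 - 1*6755 = 42077 - 6755 = 35322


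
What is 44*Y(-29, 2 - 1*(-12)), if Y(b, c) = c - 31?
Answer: -748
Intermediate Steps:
Y(b, c) = -31 + c
44*Y(-29, 2 - 1*(-12)) = 44*(-31 + (2 - 1*(-12))) = 44*(-31 + (2 + 12)) = 44*(-31 + 14) = 44*(-17) = -748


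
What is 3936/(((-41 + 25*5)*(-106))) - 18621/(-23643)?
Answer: 336771/974617 ≈ 0.34554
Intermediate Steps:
3936/(((-41 + 25*5)*(-106))) - 18621/(-23643) = 3936/(((-41 + 125)*(-106))) - 18621*(-1/23643) = 3936/((84*(-106))) + 2069/2627 = 3936/(-8904) + 2069/2627 = 3936*(-1/8904) + 2069/2627 = -164/371 + 2069/2627 = 336771/974617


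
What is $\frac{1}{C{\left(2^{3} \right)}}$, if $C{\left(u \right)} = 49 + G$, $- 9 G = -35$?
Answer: $\frac{9}{476} \approx 0.018908$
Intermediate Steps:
$G = \frac{35}{9}$ ($G = \left(- \frac{1}{9}\right) \left(-35\right) = \frac{35}{9} \approx 3.8889$)
$C{\left(u \right)} = \frac{476}{9}$ ($C{\left(u \right)} = 49 + \frac{35}{9} = \frac{476}{9}$)
$\frac{1}{C{\left(2^{3} \right)}} = \frac{1}{\frac{476}{9}} = \frac{9}{476}$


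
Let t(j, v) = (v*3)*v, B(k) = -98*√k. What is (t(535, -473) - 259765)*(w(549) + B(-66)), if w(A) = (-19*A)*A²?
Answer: -1293475316177682 - 40319356*I*√66 ≈ -1.2935e+15 - 3.2756e+8*I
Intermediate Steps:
w(A) = -19*A³
t(j, v) = 3*v² (t(j, v) = (3*v)*v = 3*v²)
(t(535, -473) - 259765)*(w(549) + B(-66)) = (3*(-473)² - 259765)*(-19*549³ - 98*I*√66) = (3*223729 - 259765)*(-19*165469149 - 98*I*√66) = (671187 - 259765)*(-3143913831 - 98*I*√66) = 411422*(-3143913831 - 98*I*√66) = -1293475316177682 - 40319356*I*√66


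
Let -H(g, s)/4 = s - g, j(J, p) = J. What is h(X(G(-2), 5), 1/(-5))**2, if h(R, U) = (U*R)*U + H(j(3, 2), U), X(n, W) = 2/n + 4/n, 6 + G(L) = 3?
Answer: 101124/625 ≈ 161.80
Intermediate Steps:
G(L) = -3 (G(L) = -6 + 3 = -3)
H(g, s) = -4*s + 4*g (H(g, s) = -4*(s - g) = -4*s + 4*g)
X(n, W) = 6/n
h(R, U) = 12 - 4*U + R*U**2 (h(R, U) = (U*R)*U + (-4*U + 4*3) = (R*U)*U + (-4*U + 12) = R*U**2 + (12 - 4*U) = 12 - 4*U + R*U**2)
h(X(G(-2), 5), 1/(-5))**2 = (12 - 4/(-5) + (6/(-3))*(1/(-5))**2)**2 = (12 - 4*(-1/5) + (6*(-1/3))*(-1/5)**2)**2 = (12 + 4/5 - 2*1/25)**2 = (12 + 4/5 - 2/25)**2 = (318/25)**2 = 101124/625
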